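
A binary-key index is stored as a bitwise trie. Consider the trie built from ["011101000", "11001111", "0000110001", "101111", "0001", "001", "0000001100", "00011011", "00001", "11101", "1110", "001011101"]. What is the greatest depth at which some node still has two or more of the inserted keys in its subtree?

5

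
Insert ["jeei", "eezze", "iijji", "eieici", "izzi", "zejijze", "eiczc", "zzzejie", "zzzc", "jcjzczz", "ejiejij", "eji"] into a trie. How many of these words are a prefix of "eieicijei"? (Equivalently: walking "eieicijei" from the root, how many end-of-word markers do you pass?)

1

Walk "eieicijei" from the root; an end-of-word marker is hit whenever a stored word is a prefix of "eieicijei".
Prefixes of the query that are stored words: "eieici"
Count: 1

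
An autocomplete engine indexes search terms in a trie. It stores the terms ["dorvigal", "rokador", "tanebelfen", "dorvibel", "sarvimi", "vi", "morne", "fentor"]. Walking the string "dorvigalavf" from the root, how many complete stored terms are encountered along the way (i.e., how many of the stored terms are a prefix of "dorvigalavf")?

1

Traverse "dorvigalavf" character by character; count nodes along the way that are marked as word ends.
Prefixes of the query that are stored words: "dorvigal"
Count: 1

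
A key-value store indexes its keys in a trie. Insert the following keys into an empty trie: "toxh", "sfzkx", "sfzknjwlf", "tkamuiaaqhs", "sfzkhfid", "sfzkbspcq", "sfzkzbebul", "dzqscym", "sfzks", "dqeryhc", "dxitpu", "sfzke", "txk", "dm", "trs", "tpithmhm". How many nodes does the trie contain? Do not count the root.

71

Trace insertions, counting only characters that open a new branch:
  "toxh" → 4 new (t, o, x, h)
  "sfzkx" → 5 new (s, f, z, k, x)
  "sfzknjwlf" → prefix "sfzk" already present; 5 new (n, j, w, l, f)
  "tkamuiaaqhs" → prefix "t" already present; 10 new (k, a, m, u, i, a, a, q, h, s)
  "sfzkhfid" → prefix "sfzk" already present; 4 new (h, f, i, d)
  "sfzkbspcq" → prefix "sfzk" already present; 5 new (b, s, p, c, q)
  "sfzkzbebul" → prefix "sfzk" already present; 6 new (z, b, e, b, u, l)
  "dzqscym" → 7 new (d, z, q, s, c, y, m)
  "sfzks" → prefix "sfzk" already present; 1 new (s)
  "dqeryhc" → prefix "d" already present; 6 new (q, e, r, y, h, c)
  "dxitpu" → prefix "d" already present; 5 new (x, i, t, p, u)
  "sfzke" → prefix "sfzk" already present; 1 new (e)
  "txk" → prefix "t" already present; 2 new (x, k)
  "dm" → prefix "d" already present; 1 new (m)
  "trs" → prefix "t" already present; 2 new (r, s)
  "tpithmhm" → prefix "t" already present; 7 new (p, i, t, h, m, h, m)
Total nodes = 4 + 5 + 5 + 10 + 4 + 5 + 6 + 7 + 1 + 6 + 5 + 1 + 2 + 1 + 2 + 7 = 71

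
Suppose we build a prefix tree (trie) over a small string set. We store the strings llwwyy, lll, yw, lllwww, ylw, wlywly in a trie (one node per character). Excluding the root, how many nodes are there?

For each word, the new-node count is its length minus the longest prefix already in the trie:
  "llwwyy" → 6 new (l, l, w, w, y, y)
  "lll" → prefix "ll" already present; 1 new (l)
  "yw" → 2 new (y, w)
  "lllwww" → prefix "lll" already present; 3 new (w, w, w)
  "ylw" → prefix "y" already present; 2 new (l, w)
  "wlywly" → 6 new (w, l, y, w, l, y)
Total nodes = 6 + 1 + 2 + 3 + 2 + 6 = 20

20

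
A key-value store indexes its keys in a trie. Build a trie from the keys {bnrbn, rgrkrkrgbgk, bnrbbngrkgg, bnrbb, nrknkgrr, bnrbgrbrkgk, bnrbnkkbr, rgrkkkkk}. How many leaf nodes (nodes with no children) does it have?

6

A leaf is a node with no children — equivalently, the end of a word that is not a proper prefix of any other stored word.
Those words: "bnrbbngrkgg", "bnrbgrbrkgk", "bnrbnkkbr", "nrknkgrr", "rgrkkkkk", "rgrkrkrgbgk"
Leaf count: 6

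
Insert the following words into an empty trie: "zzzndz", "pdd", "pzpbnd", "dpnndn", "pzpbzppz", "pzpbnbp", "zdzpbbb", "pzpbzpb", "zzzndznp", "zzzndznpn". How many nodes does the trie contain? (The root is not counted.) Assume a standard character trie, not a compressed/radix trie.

For each word, the new-node count is its length minus the longest prefix already in the trie:
  "zzzndz" → 6 new (z, z, z, n, d, z)
  "pdd" → 3 new (p, d, d)
  "pzpbnd" → prefix "p" already present; 5 new (z, p, b, n, d)
  "dpnndn" → 6 new (d, p, n, n, d, n)
  "pzpbzppz" → prefix "pzpb" already present; 4 new (z, p, p, z)
  "pzpbnbp" → prefix "pzpbn" already present; 2 new (b, p)
  "zdzpbbb" → prefix "z" already present; 6 new (d, z, p, b, b, b)
  "pzpbzpb" → prefix "pzpbzp" already present; 1 new (b)
  "zzzndznp" → prefix "zzzndz" already present; 2 new (n, p)
  "zzzndznpn" → prefix "zzzndznp" already present; 1 new (n)
Total nodes = 6 + 3 + 5 + 6 + 4 + 2 + 6 + 1 + 2 + 1 = 36

36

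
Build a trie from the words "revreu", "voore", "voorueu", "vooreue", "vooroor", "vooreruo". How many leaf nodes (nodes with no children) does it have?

5

Leaves are exactly the stored words that no other stored word extends.
Those words: "revreu", "vooreruo", "vooreue", "vooroor", "voorueu"
Leaf count: 5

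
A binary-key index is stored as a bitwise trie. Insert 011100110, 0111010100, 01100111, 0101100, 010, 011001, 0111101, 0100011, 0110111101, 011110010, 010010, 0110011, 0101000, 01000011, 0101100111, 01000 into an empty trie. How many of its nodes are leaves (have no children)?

Leaves are exactly the stored words that no other stored word extends.
Those words: "01000011", "0100011", "010010", "0101000", "0101100111", "01100111", "0110111101", "011100110", "0111010100", "011110010", "0111101"
Leaf count: 11

11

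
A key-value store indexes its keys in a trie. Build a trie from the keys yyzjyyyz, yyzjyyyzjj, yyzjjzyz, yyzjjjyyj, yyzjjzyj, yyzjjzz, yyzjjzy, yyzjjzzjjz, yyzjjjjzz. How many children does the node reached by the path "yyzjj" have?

2

Follow the path "yyzjj" to its node, then look at its outgoing edges.
Characters that immediately follow "yyzjj" among the stored strings: {j, z}.
That node has 2 child edges.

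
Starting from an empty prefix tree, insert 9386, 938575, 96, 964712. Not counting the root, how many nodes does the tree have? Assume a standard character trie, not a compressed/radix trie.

Trie structure (* marks end of a word):
(root)
└─ 9
   ├─ 3
   │  └─ 8
   │     ├─ 5
   │     │  └─ 7
   │     │     └─ 5 *
   │     └─ 6 *
   └─ 6 *
      └─ 4
         └─ 7
            └─ 1
               └─ 2 *
Counting every labelled node above: 12.

12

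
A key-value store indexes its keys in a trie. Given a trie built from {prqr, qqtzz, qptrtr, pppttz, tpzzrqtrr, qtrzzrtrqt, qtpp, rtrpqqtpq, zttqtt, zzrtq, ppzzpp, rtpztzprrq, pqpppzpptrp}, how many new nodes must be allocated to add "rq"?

1

"r" is already a path in the trie; the remaining "q" must be added.
Each of the 1 remaining characters creates one node.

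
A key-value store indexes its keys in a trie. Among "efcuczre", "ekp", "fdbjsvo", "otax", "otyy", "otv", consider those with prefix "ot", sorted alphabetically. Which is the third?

otyy

Words with prefix "ot", in lexicographic order: "otax", "otv", "otyy"
The 3rd is otyy.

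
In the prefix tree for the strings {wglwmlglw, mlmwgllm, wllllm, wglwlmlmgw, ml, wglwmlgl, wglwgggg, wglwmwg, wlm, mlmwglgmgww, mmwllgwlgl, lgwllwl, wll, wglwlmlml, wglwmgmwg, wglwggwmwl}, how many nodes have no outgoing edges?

13

Leaves are exactly the stored words that no other stored word extends.
Those words: "lgwllwl", "mlmwglgmgww", "mlmwgllm", "mmwllgwlgl", "wglwgggg", "wglwggwmwl", "wglwlmlmgw", "wglwlmlml", "wglwmgmwg", "wglwmlglw", "wglwmwg", "wllllm", "wlm"
Leaf count: 13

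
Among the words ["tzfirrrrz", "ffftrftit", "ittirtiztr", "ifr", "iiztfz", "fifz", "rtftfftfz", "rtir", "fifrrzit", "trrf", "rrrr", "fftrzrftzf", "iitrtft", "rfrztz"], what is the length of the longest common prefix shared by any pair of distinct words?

The deepest shared node is where two words last agree before diverging.
e.g. "fifrrzit" and "fifz" share the prefix "fif" of length 3; no pair shares a longer one.
Longest shared-prefix length: 3

3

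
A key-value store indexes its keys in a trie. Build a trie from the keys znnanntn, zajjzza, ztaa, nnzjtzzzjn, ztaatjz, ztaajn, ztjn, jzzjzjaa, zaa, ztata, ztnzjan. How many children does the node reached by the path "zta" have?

Follow the path "zta" to its node, then look at its outgoing edges.
Characters that immediately follow "zta" among the stored strings: {a, t}.
That node has 2 child edges.

2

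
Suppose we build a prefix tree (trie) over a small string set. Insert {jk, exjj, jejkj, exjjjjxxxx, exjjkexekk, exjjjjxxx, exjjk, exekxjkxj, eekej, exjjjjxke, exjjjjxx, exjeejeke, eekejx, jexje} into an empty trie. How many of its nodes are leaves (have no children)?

Leaves are exactly the stored words that no other stored word extends.
Those words: "eekejx", "exekxjkxj", "exjeejeke", "exjjjjxke", "exjjjjxxxx", "exjjkexekk", "jejkj", "jexje", "jk"
Leaf count: 9

9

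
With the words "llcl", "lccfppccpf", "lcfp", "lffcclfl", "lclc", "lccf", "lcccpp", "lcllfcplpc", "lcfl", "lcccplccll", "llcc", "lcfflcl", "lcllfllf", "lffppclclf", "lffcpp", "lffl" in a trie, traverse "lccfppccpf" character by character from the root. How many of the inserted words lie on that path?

Traverse "lccfppccpf" character by character; count nodes along the way that are marked as word ends.
Prefixes of the query that are stored words: "lccf", "lccfppccpf"
Count: 2

2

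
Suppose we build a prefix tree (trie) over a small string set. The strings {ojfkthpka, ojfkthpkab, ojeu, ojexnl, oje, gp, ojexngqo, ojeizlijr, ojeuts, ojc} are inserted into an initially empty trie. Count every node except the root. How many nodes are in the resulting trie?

29

Count nodes per top-level branch (shared prefixes stored once):
  'g'-branch (gp): 2 nodes
  'o'-branch (ojc, oje, ojeizlijr, ojeu, ojeuts, ojexngqo, ojexnl, ojfkthpka, ojfkthpkab): 27 nodes
Sum: 29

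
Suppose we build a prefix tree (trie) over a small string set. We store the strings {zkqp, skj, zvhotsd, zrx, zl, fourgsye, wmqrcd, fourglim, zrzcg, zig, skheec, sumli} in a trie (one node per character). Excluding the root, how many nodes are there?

For each word, the new-node count is its length minus the longest prefix already in the trie:
  "zkqp" → 4 new (z, k, q, p)
  "skj" → 3 new (s, k, j)
  "zvhotsd" → prefix "z" already present; 6 new (v, h, o, t, s, d)
  "zrx" → prefix "z" already present; 2 new (r, x)
  "zl" → prefix "z" already present; 1 new (l)
  "fourgsye" → 8 new (f, o, u, r, g, s, y, e)
  "wmqrcd" → 6 new (w, m, q, r, c, d)
  "fourglim" → prefix "fourg" already present; 3 new (l, i, m)
  "zrzcg" → prefix "zr" already present; 3 new (z, c, g)
  "zig" → prefix "z" already present; 2 new (i, g)
  "skheec" → prefix "sk" already present; 4 new (h, e, e, c)
  "sumli" → prefix "s" already present; 4 new (u, m, l, i)
Total nodes = 4 + 3 + 6 + 2 + 1 + 8 + 6 + 3 + 3 + 2 + 4 + 4 = 46

46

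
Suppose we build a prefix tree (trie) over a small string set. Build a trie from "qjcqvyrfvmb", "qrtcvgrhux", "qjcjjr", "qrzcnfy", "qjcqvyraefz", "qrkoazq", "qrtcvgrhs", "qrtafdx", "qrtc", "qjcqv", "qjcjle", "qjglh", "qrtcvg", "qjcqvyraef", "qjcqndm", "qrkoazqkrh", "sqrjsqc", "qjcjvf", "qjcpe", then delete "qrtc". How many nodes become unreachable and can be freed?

0

After clearing the end-marker at "qrtc", prune upward until reaching a node still needed by another word.
Every node on "qrtc" is still needed (e.g. by "qrtcvgrhux"), so nothing is freed.
Nodes removed: 0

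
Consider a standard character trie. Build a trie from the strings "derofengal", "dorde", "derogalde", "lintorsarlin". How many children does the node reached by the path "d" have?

2

Walk "d" from the root, arriving at one node.
Distinct next characters after "d": e, o.
That node has 2 child edges.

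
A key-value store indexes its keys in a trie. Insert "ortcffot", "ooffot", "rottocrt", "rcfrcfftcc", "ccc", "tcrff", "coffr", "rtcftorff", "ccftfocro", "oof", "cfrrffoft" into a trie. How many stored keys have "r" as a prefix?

Traverse to the node for "r", then collect every word in that subtree.
Matches: "rcfrcfftcc", "rottocrt", "rtcftorff"
Count: 3

3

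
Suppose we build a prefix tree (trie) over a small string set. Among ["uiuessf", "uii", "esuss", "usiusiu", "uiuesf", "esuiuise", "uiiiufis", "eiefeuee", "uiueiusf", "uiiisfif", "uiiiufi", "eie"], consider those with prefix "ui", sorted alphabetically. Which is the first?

uii

Words with prefix "ui", in lexicographic order: "uii", "uiiisfif", "uiiiufi", "uiiiufis", "uiueiusf", "uiuesf", "uiuessf"
The 1st is uii.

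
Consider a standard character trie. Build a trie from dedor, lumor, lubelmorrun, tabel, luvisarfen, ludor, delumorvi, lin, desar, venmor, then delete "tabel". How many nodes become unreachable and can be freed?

After clearing the end-marker at "tabel", prune upward until reaching a node still needed by another word.
No other word shares any prefix with "tabel", so all 5 of its nodes go.
Nodes removed: 5

5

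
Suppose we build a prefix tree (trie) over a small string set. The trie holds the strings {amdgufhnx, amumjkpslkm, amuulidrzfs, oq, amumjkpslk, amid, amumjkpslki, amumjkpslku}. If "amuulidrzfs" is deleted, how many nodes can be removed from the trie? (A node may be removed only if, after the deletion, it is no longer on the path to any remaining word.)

Walk "amuulidrzfs" from the leaf back toward the root, removing each node that no remaining word uses.
The suffix "ulidrzfs" (8 nodes) is used only by "amuulidrzfs"; the node for "amu" still has the child "m", so pruning stops there.
Nodes removed: 8

8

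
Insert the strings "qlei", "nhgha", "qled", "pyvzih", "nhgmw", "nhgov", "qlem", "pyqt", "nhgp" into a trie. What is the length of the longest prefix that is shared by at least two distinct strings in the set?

Equivalently: take the maximum, over all pairs, of their longest common prefix length.
e.g. "nhgha" and "nhgmw" share the prefix "nhg" of length 3; no pair shares a longer one.
Longest shared-prefix length: 3

3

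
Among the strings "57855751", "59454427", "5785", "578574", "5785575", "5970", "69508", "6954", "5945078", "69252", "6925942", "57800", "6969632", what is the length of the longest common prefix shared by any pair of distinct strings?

7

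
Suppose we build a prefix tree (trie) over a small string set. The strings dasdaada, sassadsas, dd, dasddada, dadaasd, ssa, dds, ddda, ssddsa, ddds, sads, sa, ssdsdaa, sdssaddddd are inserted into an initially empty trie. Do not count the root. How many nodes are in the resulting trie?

Insert word by word; a character creates a node only if that edge doesn't already exist:
  "dasdaada" → 8 new (d, a, s, d, a, a, d, a)
  "sassadsas" → 9 new (s, a, s, s, a, d, s, a, s)
  "dd" → prefix "d" already present; 1 new (d)
  "dasddada" → prefix "dasd" already present; 4 new (d, a, d, a)
  "dadaasd" → prefix "da" already present; 5 new (d, a, a, s, d)
  "ssa" → prefix "s" already present; 2 new (s, a)
  "dds" → prefix "dd" already present; 1 new (s)
  "ddda" → prefix "dd" already present; 2 new (d, a)
  "ssddsa" → prefix "ss" already present; 4 new (d, d, s, a)
  "ddds" → prefix "ddd" already present; 1 new (s)
  "sads" → prefix "sa" already present; 2 new (d, s)
  "sa" → prefix "sa" already present; 0 new (none)
  "ssdsdaa" → prefix "ssd" already present; 4 new (s, d, a, a)
  "sdssaddddd" → prefix "s" already present; 9 new (d, s, s, a, d, d, d, d, d)
Total nodes = 8 + 9 + 1 + 4 + 5 + 2 + 1 + 2 + 4 + 1 + 2 + 0 + 4 + 9 = 52

52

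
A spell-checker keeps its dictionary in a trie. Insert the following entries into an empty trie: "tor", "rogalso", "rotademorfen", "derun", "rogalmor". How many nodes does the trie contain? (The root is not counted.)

28

Trace insertions, counting only characters that open a new branch:
  "tor" → 3 new (t, o, r)
  "rogalso" → 7 new (r, o, g, a, l, s, o)
  "rotademorfen" → prefix "ro" already present; 10 new (t, a, d, e, m, o, r, f, e, n)
  "derun" → 5 new (d, e, r, u, n)
  "rogalmor" → prefix "rogal" already present; 3 new (m, o, r)
Total nodes = 3 + 7 + 10 + 5 + 3 = 28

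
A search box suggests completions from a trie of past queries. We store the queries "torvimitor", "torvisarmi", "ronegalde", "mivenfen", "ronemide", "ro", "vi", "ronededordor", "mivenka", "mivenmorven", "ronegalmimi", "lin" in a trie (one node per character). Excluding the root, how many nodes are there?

Trace insertions, counting only characters that open a new branch:
  "torvimitor" → 10 new (t, o, r, v, i, m, i, t, o, r)
  "torvisarmi" → prefix "torvi" already present; 5 new (s, a, r, m, i)
  "ronegalde" → 9 new (r, o, n, e, g, a, l, d, e)
  "mivenfen" → 8 new (m, i, v, e, n, f, e, n)
  "ronemide" → prefix "rone" already present; 4 new (m, i, d, e)
  "ro" → prefix "ro" already present; 0 new (none)
  "vi" → 2 new (v, i)
  "ronededordor" → prefix "rone" already present; 8 new (d, e, d, o, r, d, o, r)
  "mivenka" → prefix "miven" already present; 2 new (k, a)
  "mivenmorven" → prefix "miven" already present; 6 new (m, o, r, v, e, n)
  "ronegalmimi" → prefix "ronegal" already present; 4 new (m, i, m, i)
  "lin" → 3 new (l, i, n)
Total nodes = 10 + 5 + 9 + 8 + 4 + 0 + 2 + 8 + 2 + 6 + 4 + 3 = 61

61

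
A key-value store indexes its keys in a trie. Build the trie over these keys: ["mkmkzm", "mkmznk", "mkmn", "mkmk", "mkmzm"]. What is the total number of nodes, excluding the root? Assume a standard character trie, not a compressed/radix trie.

11

Trie structure (* marks end of a word):
(root)
└─ m
   └─ k
      └─ m
         ├─ k *
         │  └─ z
         │     └─ m *
         ├─ n *
         └─ z
            ├─ m *
            └─ n
               └─ k *
Counting every labelled node above: 11.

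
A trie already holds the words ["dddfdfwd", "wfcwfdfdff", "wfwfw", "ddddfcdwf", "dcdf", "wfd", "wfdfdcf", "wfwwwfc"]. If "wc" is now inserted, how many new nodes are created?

1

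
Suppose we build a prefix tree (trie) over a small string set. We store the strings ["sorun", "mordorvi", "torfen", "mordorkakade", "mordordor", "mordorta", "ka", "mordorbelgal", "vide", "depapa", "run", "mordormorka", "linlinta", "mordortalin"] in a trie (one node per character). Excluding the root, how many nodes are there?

Insert word by word; a character creates a node only if that edge doesn't already exist:
  "sorun" → 5 new (s, o, r, u, n)
  "mordorvi" → 8 new (m, o, r, d, o, r, v, i)
  "torfen" → 6 new (t, o, r, f, e, n)
  "mordorkakade" → prefix "mordor" already present; 6 new (k, a, k, a, d, e)
  "mordordor" → prefix "mordor" already present; 3 new (d, o, r)
  "mordorta" → prefix "mordor" already present; 2 new (t, a)
  "ka" → 2 new (k, a)
  "mordorbelgal" → prefix "mordor" already present; 6 new (b, e, l, g, a, l)
  "vide" → 4 new (v, i, d, e)
  "depapa" → 6 new (d, e, p, a, p, a)
  "run" → 3 new (r, u, n)
  "mordormorka" → prefix "mordor" already present; 5 new (m, o, r, k, a)
  "linlinta" → 8 new (l, i, n, l, i, n, t, a)
  "mordortalin" → prefix "mordorta" already present; 3 new (l, i, n)
Total nodes = 5 + 8 + 6 + 6 + 3 + 2 + 2 + 6 + 4 + 6 + 3 + 5 + 8 + 3 = 67

67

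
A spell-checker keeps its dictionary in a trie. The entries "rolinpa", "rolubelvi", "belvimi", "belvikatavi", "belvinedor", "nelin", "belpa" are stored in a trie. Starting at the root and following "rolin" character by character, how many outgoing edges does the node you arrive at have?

Follow the path "rolin" to its node, then look at its outgoing edges.
Distinct next characters after "rolin": p.
That node has 1 child edge.

1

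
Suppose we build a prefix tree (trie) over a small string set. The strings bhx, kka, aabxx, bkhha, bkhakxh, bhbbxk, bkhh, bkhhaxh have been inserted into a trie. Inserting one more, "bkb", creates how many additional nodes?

1

The longest prefix of "bkb" already in the trie is "bk" (length 2).
So 3 − 2 = 1 new nodes.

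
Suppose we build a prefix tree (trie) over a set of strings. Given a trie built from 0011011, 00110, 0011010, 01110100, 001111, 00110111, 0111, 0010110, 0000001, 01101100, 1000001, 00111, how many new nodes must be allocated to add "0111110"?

3

"0111" is already a path in the trie; the remaining "110" must be added.
New nodes needed: |"0111110"| − 4 = 7 − 4 = 3.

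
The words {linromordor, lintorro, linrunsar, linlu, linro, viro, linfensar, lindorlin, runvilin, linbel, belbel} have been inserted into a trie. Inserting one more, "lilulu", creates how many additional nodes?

4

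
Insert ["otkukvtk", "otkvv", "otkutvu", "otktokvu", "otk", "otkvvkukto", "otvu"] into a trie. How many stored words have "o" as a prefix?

7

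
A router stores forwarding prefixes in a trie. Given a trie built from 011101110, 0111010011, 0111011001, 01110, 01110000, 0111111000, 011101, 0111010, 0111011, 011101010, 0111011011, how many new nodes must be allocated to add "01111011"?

The longest prefix of "01111011" already in the trie is "01111" (length 5).
Each of the 3 remaining characters creates one node.

3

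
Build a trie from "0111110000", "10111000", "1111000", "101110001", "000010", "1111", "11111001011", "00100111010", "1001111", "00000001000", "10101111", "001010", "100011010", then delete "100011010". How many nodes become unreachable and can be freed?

6

Walk "100011010" from the leaf back toward the root, removing each node that no remaining word uses.
The suffix "011010" (6 nodes) is used only by "100011010"; the node for "100" still has the child "1", so pruning stops there.
Nodes removed: 6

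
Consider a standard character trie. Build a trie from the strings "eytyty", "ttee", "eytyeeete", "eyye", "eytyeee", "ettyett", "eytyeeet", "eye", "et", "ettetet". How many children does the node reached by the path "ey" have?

Walk "ey" from the root, arriving at one node.
Distinct next characters after "ey": e, t, y.
That node has 3 child edges.

3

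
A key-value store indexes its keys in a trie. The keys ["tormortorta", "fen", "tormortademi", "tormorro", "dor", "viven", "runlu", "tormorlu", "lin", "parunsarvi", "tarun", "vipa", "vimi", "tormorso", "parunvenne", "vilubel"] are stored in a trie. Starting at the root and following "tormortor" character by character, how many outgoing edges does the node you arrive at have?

1

Walk "tormortor" from the root, arriving at one node.
Characters that immediately follow "tormortor" among the stored strings: {t}.
That node has 1 child edge.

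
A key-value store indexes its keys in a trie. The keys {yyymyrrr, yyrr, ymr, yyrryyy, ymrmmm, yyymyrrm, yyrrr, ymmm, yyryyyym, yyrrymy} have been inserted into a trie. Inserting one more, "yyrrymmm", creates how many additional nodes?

Walking "yyrrymmm" from the root, the first 6 characters ("yyrrym") follow existing edges; "m" is the first miss.
New nodes needed: |"yyrrymmm"| − 6 = 8 − 6 = 2.

2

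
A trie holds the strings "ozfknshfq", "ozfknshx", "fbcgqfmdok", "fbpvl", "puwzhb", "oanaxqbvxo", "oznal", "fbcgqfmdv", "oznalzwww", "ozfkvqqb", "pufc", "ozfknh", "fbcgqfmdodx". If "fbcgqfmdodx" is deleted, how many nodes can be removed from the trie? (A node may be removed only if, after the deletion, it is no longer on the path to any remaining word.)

Walk "fbcgqfmdodx" from the leaf back toward the root, removing each node that no remaining word uses.
The suffix "dx" (2 nodes) is used only by "fbcgqfmdodx"; the node for "fbcgqfmdo" still has the child "k", so pruning stops there.
Nodes removed: 2

2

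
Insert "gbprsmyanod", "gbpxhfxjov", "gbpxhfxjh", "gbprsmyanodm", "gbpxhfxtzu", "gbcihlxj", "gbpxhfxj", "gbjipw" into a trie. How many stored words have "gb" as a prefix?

8

Filter for entries beginning with "gb":
Words under "gb": gbcihlxj, gbjipw, gbprsmyanod, gbprsmyanodm, gbpxhfxj, gbpxhfxjh, gbpxhfxjov, gbpxhfxtzu
Count: 8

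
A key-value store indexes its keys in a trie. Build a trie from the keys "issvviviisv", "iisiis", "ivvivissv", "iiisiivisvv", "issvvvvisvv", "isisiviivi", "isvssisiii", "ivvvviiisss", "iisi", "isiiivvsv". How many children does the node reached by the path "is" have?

3

Walk "is" from the root, arriving at one node.
Distinct next characters after "is": i, s, v.
That node has 3 child edges.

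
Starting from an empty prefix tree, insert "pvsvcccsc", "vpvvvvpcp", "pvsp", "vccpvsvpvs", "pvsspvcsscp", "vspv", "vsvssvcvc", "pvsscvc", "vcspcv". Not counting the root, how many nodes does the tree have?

53

For each word, the new-node count is its length minus the longest prefix already in the trie:
  "pvsvcccsc" → 9 new (p, v, s, v, c, c, c, s, c)
  "vpvvvvpcp" → 9 new (v, p, v, v, v, v, p, c, p)
  "pvsp" → prefix "pvs" already present; 1 new (p)
  "vccpvsvpvs" → prefix "v" already present; 9 new (c, c, p, v, s, v, p, v, s)
  "pvsspvcsscp" → prefix "pvs" already present; 8 new (s, p, v, c, s, s, c, p)
  "vspv" → prefix "v" already present; 3 new (s, p, v)
  "vsvssvcvc" → prefix "vs" already present; 7 new (v, s, s, v, c, v, c)
  "pvsscvc" → prefix "pvss" already present; 3 new (c, v, c)
  "vcspcv" → prefix "vc" already present; 4 new (s, p, c, v)
Total nodes = 9 + 9 + 1 + 9 + 8 + 3 + 7 + 3 + 4 = 53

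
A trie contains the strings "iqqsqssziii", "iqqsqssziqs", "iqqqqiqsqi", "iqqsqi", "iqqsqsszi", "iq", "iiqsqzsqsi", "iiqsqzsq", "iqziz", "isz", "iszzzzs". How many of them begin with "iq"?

7

Filter for entries beginning with "iq":
Words under "iq": iq, iqqqqiqsqi, iqqsqi, iqqsqsszi, iqqsqssziii, iqqsqssziqs, iqziz
Count: 7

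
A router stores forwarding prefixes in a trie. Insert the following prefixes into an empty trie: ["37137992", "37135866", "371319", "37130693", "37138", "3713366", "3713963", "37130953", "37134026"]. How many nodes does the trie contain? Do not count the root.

Insert word by word; a character creates a node only if that edge doesn't already exist:
  "37137992" → 8 new (3, 7, 1, 3, 7, 9, 9, 2)
  "37135866" → prefix "3713" already present; 4 new (5, 8, 6, 6)
  "371319" → prefix "3713" already present; 2 new (1, 9)
  "37130693" → prefix "3713" already present; 4 new (0, 6, 9, 3)
  "37138" → prefix "3713" already present; 1 new (8)
  "3713366" → prefix "3713" already present; 3 new (3, 6, 6)
  "3713963" → prefix "3713" already present; 3 new (9, 6, 3)
  "37130953" → prefix "37130" already present; 3 new (9, 5, 3)
  "37134026" → prefix "3713" already present; 4 new (4, 0, 2, 6)
Total nodes = 8 + 4 + 2 + 4 + 1 + 3 + 3 + 3 + 4 = 32

32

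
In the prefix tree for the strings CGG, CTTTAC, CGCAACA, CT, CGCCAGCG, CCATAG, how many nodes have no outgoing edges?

Leaves are exactly the stored words that no other stored word extends.
Those words: "CCATAG", "CGCAACA", "CGCCAGCG", "CGG", "CTTTAC"
Leaf count: 5

5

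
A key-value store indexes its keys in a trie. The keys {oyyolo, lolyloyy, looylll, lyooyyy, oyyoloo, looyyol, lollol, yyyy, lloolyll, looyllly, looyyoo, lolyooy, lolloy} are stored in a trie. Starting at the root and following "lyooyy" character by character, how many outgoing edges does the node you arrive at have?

1

Follow the path "lyooyy" to its node, then look at its outgoing edges.
Characters that immediately follow "lyooyy" among the stored strings: {y}.
That node has 1 child edge.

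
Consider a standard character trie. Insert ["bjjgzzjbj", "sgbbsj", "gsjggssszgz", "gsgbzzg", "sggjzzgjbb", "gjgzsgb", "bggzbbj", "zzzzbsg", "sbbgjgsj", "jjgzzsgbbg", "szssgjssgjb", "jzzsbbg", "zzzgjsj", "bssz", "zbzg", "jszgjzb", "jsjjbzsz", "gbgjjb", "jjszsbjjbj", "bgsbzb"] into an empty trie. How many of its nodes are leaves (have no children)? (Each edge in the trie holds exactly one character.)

20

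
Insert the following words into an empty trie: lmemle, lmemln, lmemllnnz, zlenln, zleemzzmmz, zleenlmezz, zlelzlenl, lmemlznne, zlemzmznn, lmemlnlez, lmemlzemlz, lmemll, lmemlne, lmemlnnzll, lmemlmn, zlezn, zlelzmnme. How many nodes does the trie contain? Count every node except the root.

66

Trace insertions, counting only characters that open a new branch:
  "lmemle" → 6 new (l, m, e, m, l, e)
  "lmemln" → prefix "lmeml" already present; 1 new (n)
  "lmemllnnz" → prefix "lmeml" already present; 4 new (l, n, n, z)
  "zlenln" → 6 new (z, l, e, n, l, n)
  "zleemzzmmz" → prefix "zle" already present; 7 new (e, m, z, z, m, m, z)
  "zleenlmezz" → prefix "zlee" already present; 6 new (n, l, m, e, z, z)
  "zlelzlenl" → prefix "zle" already present; 6 new (l, z, l, e, n, l)
  "lmemlznne" → prefix "lmeml" already present; 4 new (z, n, n, e)
  "zlemzmznn" → prefix "zle" already present; 6 new (m, z, m, z, n, n)
  "lmemlnlez" → prefix "lmemln" already present; 3 new (l, e, z)
  "lmemlzemlz" → prefix "lmemlz" already present; 4 new (e, m, l, z)
  "lmemll" → prefix "lmemll" already present; 0 new (none)
  "lmemlne" → prefix "lmemln" already present; 1 new (e)
  "lmemlnnzll" → prefix "lmemln" already present; 4 new (n, z, l, l)
  "lmemlmn" → prefix "lmeml" already present; 2 new (m, n)
  "zlezn" → prefix "zle" already present; 2 new (z, n)
  "zlelzmnme" → prefix "zlelz" already present; 4 new (m, n, m, e)
Total nodes = 6 + 1 + 4 + 6 + 7 + 6 + 6 + 4 + 6 + 3 + 4 + 0 + 1 + 4 + 2 + 2 + 4 = 66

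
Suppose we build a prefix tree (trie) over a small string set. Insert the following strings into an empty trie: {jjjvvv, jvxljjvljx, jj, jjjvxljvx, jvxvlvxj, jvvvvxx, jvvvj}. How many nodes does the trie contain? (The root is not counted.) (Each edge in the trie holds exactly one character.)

31

For each word, the new-node count is its length minus the longest prefix already in the trie:
  "jjjvvv" → 6 new (j, j, j, v, v, v)
  "jvxljjvljx" → prefix "j" already present; 9 new (v, x, l, j, j, v, l, j, x)
  "jj" → prefix "jj" already present; 0 new (none)
  "jjjvxljvx" → prefix "jjjv" already present; 5 new (x, l, j, v, x)
  "jvxvlvxj" → prefix "jvx" already present; 5 new (v, l, v, x, j)
  "jvvvvxx" → prefix "jv" already present; 5 new (v, v, v, x, x)
  "jvvvj" → prefix "jvvv" already present; 1 new (j)
Total nodes = 6 + 9 + 0 + 5 + 5 + 5 + 1 = 31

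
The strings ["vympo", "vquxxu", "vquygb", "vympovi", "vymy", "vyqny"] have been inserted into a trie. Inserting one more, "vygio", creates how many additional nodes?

Walking "vygio" from the root, the first 2 characters ("vy") follow existing edges; "g" is the first miss.
Each of the 3 remaining characters creates one node.

3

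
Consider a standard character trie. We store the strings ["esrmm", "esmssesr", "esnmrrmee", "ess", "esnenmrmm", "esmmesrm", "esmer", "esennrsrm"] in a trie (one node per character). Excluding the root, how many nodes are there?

39

Insert word by word; a character creates a node only if that edge doesn't already exist:
  "esrmm" → 5 new (e, s, r, m, m)
  "esmssesr" → prefix "es" already present; 6 new (m, s, s, e, s, r)
  "esnmrrmee" → prefix "es" already present; 7 new (n, m, r, r, m, e, e)
  "ess" → prefix "es" already present; 1 new (s)
  "esnenmrmm" → prefix "esn" already present; 6 new (e, n, m, r, m, m)
  "esmmesrm" → prefix "esm" already present; 5 new (m, e, s, r, m)
  "esmer" → prefix "esm" already present; 2 new (e, r)
  "esennrsrm" → prefix "es" already present; 7 new (e, n, n, r, s, r, m)
Total nodes = 5 + 6 + 7 + 1 + 6 + 5 + 2 + 7 = 39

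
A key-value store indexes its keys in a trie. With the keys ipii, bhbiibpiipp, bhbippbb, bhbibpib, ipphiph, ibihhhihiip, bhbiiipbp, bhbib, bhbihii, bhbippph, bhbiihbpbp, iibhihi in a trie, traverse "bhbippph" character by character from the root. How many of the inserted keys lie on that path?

Walk "bhbippph" from the root; an end-of-word marker is hit whenever a stored word is a prefix of "bhbippph".
Prefixes of the query that are stored words: "bhbippph"
Count: 1

1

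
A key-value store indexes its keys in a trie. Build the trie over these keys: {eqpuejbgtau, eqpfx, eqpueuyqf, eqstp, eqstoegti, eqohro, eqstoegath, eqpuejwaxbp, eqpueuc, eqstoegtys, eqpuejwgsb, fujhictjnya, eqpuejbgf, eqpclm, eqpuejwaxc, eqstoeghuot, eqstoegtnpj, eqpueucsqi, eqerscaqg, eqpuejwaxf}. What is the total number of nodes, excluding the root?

Insert word by word; a character creates a node only if that edge doesn't already exist:
  "eqpuejbgtau" → 11 new (e, q, p, u, e, j, b, g, t, a, u)
  "eqpfx" → prefix "eqp" already present; 2 new (f, x)
  "eqpueuyqf" → prefix "eqpue" already present; 4 new (u, y, q, f)
  "eqstp" → prefix "eq" already present; 3 new (s, t, p)
  "eqstoegti" → prefix "eqst" already present; 5 new (o, e, g, t, i)
  "eqohro" → prefix "eq" already present; 4 new (o, h, r, o)
  "eqstoegath" → prefix "eqstoeg" already present; 3 new (a, t, h)
  "eqpuejwaxbp" → prefix "eqpuej" already present; 5 new (w, a, x, b, p)
  "eqpueuc" → prefix "eqpueu" already present; 1 new (c)
  "eqstoegtys" → prefix "eqstoegt" already present; 2 new (y, s)
  "eqpuejwgsb" → prefix "eqpuejw" already present; 3 new (g, s, b)
  "fujhictjnya" → 11 new (f, u, j, h, i, c, t, j, n, y, a)
  "eqpuejbgf" → prefix "eqpuejbg" already present; 1 new (f)
  "eqpclm" → prefix "eqp" already present; 3 new (c, l, m)
  "eqpuejwaxc" → prefix "eqpuejwax" already present; 1 new (c)
  "eqstoeghuot" → prefix "eqstoeg" already present; 4 new (h, u, o, t)
  "eqstoegtnpj" → prefix "eqstoegt" already present; 3 new (n, p, j)
  "eqpueucsqi" → prefix "eqpueuc" already present; 3 new (s, q, i)
  "eqerscaqg" → prefix "eq" already present; 7 new (e, r, s, c, a, q, g)
  "eqpuejwaxf" → prefix "eqpuejwax" already present; 1 new (f)
Total nodes = 11 + 2 + 4 + 3 + 5 + 4 + 3 + 5 + 1 + 2 + 3 + 11 + 1 + 3 + 1 + 4 + 3 + 3 + 7 + 1 = 77

77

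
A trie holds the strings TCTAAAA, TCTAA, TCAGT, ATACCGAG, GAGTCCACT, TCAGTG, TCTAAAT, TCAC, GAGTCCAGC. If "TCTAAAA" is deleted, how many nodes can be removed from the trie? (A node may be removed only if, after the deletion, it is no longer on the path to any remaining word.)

1

Walk "TCTAAAA" from the leaf back toward the root, removing each node that no remaining word uses.
The suffix "A" (1 node) is used only by "TCTAAAA"; the node for "TCTAAA" still has the child "T", so pruning stops there.
Nodes removed: 1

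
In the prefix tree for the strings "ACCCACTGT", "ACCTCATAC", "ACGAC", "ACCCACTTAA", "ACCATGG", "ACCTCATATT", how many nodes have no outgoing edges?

6

Leaves are exactly the stored words that no other stored word extends.
Those words: "ACCATGG", "ACCCACTGT", "ACCCACTTAA", "ACCTCATAC", "ACCTCATATT", "ACGAC"
Leaf count: 6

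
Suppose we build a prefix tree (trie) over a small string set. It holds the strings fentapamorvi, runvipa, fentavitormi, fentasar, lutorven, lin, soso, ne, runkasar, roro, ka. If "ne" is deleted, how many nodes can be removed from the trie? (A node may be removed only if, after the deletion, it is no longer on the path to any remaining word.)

2

After clearing the end-marker at "ne", prune upward until reaching a node still needed by another word.
No other word shares any prefix with "ne", so all 2 of its nodes go.
Nodes removed: 2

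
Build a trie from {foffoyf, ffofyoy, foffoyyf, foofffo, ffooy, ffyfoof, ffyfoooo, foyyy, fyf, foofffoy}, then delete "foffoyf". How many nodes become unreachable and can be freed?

1

Walk "foffoyf" from the leaf back toward the root, removing each node that no remaining word uses.
The suffix "f" (1 node) is used only by "foffoyf"; the node for "foffoy" still has the child "y", so pruning stops there.
Nodes removed: 1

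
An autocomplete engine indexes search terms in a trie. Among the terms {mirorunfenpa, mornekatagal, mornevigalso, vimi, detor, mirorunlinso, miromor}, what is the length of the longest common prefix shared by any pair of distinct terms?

7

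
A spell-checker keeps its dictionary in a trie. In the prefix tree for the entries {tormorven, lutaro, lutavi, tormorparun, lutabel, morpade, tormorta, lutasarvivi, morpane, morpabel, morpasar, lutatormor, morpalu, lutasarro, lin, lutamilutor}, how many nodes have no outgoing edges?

16

A leaf is a node with no children — equivalently, the end of a word that is not a proper prefix of any other stored word.
Those words: "lin", "lutabel", "lutamilutor", "lutaro", "lutasarro", "lutasarvivi", "lutatormor", "lutavi", "morpabel", "morpade", "morpalu", "morpane", "morpasar", "tormorparun", "tormorta", "tormorven"
Leaf count: 16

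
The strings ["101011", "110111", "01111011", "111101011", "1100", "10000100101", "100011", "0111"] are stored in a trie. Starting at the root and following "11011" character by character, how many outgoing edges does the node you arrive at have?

1

Walk "11011" from the root, arriving at one node.
Distinct next characters after "11011": 1.
That node has 1 child edge.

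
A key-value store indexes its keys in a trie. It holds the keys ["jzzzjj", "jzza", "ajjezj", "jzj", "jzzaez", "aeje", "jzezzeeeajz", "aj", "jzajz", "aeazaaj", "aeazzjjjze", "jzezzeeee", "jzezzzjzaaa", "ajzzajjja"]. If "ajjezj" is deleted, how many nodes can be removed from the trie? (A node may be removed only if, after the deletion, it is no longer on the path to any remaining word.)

4

Walk "ajjezj" from the leaf back toward the root, removing each node that no remaining word uses.
The suffix "jezj" (4 nodes) is used only by "ajjezj"; the node for "aj" still has the child "z", so pruning stops there.
Nodes removed: 4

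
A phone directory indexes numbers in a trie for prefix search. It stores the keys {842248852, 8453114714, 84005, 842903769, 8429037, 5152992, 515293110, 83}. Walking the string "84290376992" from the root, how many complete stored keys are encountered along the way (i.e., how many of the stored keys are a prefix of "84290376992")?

Traverse "84290376992" character by character; count nodes along the way that are marked as word ends.
Prefixes of the query that are stored words: "8429037", "842903769"
Count: 2

2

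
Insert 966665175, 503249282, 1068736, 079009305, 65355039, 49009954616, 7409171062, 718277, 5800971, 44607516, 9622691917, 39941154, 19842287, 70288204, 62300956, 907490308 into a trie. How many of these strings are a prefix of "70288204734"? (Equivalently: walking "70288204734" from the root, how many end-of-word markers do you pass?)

1

Walk "70288204734" from the root; an end-of-word marker is hit whenever a stored word is a prefix of "70288204734".
Prefixes of the query that are stored words: "70288204"
Count: 1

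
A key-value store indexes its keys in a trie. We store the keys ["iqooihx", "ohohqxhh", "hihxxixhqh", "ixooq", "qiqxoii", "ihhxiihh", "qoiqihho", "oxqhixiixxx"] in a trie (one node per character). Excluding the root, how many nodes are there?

60

Insert word by word; a character creates a node only if that edge doesn't already exist:
  "iqooihx" → 7 new (i, q, o, o, i, h, x)
  "ohohqxhh" → 8 new (o, h, o, h, q, x, h, h)
  "hihxxixhqh" → 10 new (h, i, h, x, x, i, x, h, q, h)
  "ixooq" → prefix "i" already present; 4 new (x, o, o, q)
  "qiqxoii" → 7 new (q, i, q, x, o, i, i)
  "ihhxiihh" → prefix "i" already present; 7 new (h, h, x, i, i, h, h)
  "qoiqihho" → prefix "q" already present; 7 new (o, i, q, i, h, h, o)
  "oxqhixiixxx" → prefix "o" already present; 10 new (x, q, h, i, x, i, i, x, x, x)
Total nodes = 7 + 8 + 10 + 4 + 7 + 7 + 7 + 10 = 60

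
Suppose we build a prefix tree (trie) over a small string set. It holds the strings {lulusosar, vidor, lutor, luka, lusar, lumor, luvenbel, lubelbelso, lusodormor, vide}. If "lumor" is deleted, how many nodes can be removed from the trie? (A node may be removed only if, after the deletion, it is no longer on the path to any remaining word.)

3

A node on "lumor"'s path can go only if nothing else ends at it or branches off below it.
The suffix "mor" (3 nodes) is used only by "lumor"; the node for "lu" still has the child "l", so pruning stops there.
Nodes removed: 3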